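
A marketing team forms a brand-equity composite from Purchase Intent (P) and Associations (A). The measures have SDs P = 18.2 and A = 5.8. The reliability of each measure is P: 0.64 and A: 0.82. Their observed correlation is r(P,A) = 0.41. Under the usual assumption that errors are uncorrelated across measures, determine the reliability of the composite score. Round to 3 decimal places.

Var(P+A) = 18.2² + 5.8² + 2·[18.2·5.8·0.41] = 364.88 + 86.5592 = 451.439.
With uncorrelated errors the cross-covariances are all true-score covariance, so they carry over unchanged; only the diagonal terms shrink to ρᵢσᵢ².
True-score variance = [18.2²·0.64 + 5.8²·0.82] + 86.5592 = 239.578 + 86.5592 = 326.138.
Reliability = 326.138 / 451.439 = 0.722.

0.722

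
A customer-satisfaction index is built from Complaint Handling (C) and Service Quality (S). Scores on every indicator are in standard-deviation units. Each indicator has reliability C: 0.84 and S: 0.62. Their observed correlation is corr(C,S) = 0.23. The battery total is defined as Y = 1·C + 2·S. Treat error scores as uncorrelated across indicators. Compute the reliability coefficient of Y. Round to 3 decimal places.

Var(Y) = 1 + 2² + 2·[2·0.23] = 5 + 0.92 = 5.92.
With uncorrelated errors the cross-covariances are all true-score covariance, so they carry over unchanged; only the diagonal terms shrink to ρᵢσᵢ².
True-score variance = [0.84 + 2²·0.62] + 0.92 = 3.32 + 0.92 = 4.24.
Reliability = 4.24 / 5.92 = 0.716.

0.716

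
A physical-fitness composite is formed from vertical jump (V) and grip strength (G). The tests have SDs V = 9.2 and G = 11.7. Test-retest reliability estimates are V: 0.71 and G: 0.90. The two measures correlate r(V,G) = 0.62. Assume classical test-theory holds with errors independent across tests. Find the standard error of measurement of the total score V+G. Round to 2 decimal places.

6.18

Var(total) = 221.53 + 133.474 = 355.004.
True-score variance = 183.295 + 133.474 = 316.769, so reliability = 0.8923.
Error variance = 355.004 − 316.769 = 38.2346; SEM = √38.2346 = 6.18.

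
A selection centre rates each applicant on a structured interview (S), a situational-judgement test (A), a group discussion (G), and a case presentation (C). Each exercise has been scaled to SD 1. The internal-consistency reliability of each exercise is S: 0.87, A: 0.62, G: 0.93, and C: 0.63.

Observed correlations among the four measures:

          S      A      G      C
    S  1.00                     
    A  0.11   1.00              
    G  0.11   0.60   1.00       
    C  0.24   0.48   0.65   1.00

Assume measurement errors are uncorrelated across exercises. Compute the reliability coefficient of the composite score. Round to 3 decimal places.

0.887

Var(S+A+G+C) = 4 + 2·[0.11 + 0.11 + 0.24 + 0.60 + 0.48 + 0.65] = 4 + 4.38 = 8.38.
Under uncorrelated errors the observed covariances equal the true-score covariances, so only the own-variance terms attenuate.
True-score variance = [0.87 + 0.62 + 0.93 + 0.63] + 4.38 = 3.05 + 4.38 = 7.43.
Reliability = 7.43 / 8.38 = 0.887.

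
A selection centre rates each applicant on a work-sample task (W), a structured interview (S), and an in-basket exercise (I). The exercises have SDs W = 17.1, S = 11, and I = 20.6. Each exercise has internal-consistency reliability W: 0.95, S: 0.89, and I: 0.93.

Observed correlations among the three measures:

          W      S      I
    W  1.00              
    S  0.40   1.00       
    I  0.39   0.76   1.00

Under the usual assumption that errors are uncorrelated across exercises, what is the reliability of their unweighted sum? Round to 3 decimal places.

0.964

Var(W+S+I) = 17.1² + 11² + 20.6² + 2·[17.1·11·0.40 + 17.1·20.6·0.39 + 11·20.6·0.76] = 837.77 + 769.675 = 1607.44.
Because errors are independent across components, Cov(Tᵢ,Tⱼ) = Cov(Xᵢ,Xⱼ); the off-diagonal part of the true-score variance is the same as above.
True-score variance = [17.1²·0.95 + 11²·0.89 + 20.6²·0.93] + 769.675 = 780.134 + 769.675 = 1549.81.
Reliability = 1549.81 / 1607.44 = 0.964.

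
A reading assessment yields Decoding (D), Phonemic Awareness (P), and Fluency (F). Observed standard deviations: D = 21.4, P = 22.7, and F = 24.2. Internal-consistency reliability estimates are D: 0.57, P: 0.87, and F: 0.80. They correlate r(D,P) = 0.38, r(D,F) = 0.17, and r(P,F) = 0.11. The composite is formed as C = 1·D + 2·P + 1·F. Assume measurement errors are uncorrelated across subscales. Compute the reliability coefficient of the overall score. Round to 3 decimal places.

0.863

Var(C) = 21.4² + 2²·22.7² + 24.2² + 2·[2·21.4·22.7·0.38 + 21.4·24.2·0.17 + 2·22.7·24.2·0.11] = 3104.76 + 1156.17 = 4260.93.
Under uncorrelated errors the observed covariances equal the true-score covariances, so only the own-variance terms attenuate.
True-score variance = [21.4²·0.57 + 2²·22.7²·0.87 + 24.2²·0.80] + 1156.17 = 2522.76 + 1156.17 = 3678.93.
Reliability = 3678.93 / 4260.93 = 0.863.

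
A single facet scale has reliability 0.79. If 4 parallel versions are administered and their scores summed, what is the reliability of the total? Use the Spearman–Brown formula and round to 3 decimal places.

0.938

ρ_k = kρ / (1 + (k−1)ρ) = 4·0.79 / (1 + 3·0.79) = 3.160 / 3.370 = 0.938.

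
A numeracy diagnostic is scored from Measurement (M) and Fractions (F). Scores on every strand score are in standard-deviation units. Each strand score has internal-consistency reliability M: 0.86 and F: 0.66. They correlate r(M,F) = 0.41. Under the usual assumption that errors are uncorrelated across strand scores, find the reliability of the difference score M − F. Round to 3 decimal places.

0.593

Var(M−F) = 1 + 1 − 2·0.41 = 2 − 0.82 = 1.18.
Because errors are independent across components, Cov(Tᵢ,Tⱼ) = Cov(Xᵢ,Xⱼ); the off-diagonal part of the true-score variance is the same as above.
True-score variance = [0.86 + 0.66] − 0.82 = 1.52 − 0.82 = 0.7.
Reliability = 0.7 / 1.18 = 0.593.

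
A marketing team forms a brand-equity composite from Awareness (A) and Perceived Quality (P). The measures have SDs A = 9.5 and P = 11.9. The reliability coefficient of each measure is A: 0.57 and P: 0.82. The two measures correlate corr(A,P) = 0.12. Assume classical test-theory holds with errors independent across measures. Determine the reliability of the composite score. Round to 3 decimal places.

Var(A+P) = 9.5² + 11.9² + 2·[9.5·11.9·0.12] = 231.86 + 27.132 = 258.992.
Under uncorrelated errors the observed covariances equal the true-score covariances, so only the own-variance terms attenuate.
True-score variance = [9.5²·0.57 + 11.9²·0.82] + 27.132 = 167.563 + 27.132 = 194.695.
Reliability = 194.695 / 258.992 = 0.752.

0.752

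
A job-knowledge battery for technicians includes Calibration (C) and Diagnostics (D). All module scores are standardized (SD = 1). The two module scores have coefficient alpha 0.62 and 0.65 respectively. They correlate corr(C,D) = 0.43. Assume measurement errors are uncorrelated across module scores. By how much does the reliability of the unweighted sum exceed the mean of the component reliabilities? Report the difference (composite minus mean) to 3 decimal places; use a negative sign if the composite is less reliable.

0.110

Var(sum) = 2 + 0.86 = 2.86; true-score variance = 1.27 + 0.86 = 2.13; composite reliability = 0.7448.
Mean component reliability = 0.6350.
Difference = 0.7448 − 0.6350 = 0.110.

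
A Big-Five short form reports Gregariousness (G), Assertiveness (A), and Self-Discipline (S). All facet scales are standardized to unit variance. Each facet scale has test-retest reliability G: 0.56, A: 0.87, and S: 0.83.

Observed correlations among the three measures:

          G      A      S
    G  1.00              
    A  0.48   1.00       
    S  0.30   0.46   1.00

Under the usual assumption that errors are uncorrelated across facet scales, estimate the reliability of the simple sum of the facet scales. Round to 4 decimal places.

0.8650

Var(G+A+S) = 3 + 2·[0.48 + 0.30 + 0.46] = 3 + 2.48 = 5.48.
Because errors are independent across components, Cov(Tᵢ,Tⱼ) = Cov(Xᵢ,Xⱼ); the off-diagonal part of the true-score variance is the same as above.
True-score variance = [0.56 + 0.87 + 0.83] + 2.48 = 2.26 + 2.48 = 4.74.
Reliability = 4.74 / 5.48 = 0.8650.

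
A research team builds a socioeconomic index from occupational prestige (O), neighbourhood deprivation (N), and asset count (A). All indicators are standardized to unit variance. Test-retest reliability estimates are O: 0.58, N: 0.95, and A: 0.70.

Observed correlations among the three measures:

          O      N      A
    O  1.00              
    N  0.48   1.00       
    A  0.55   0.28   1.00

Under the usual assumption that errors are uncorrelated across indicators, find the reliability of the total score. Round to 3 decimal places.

Var(O+N+A) = 3 + 2·[0.48 + 0.55 + 0.28] = 3 + 2.62 = 5.62.
Under uncorrelated errors the observed covariances equal the true-score covariances, so only the own-variance terms attenuate.
True-score variance = [0.58 + 0.95 + 0.70] + 2.62 = 2.23 + 2.62 = 4.85.
Reliability = 4.85 / 5.62 = 0.863.

0.863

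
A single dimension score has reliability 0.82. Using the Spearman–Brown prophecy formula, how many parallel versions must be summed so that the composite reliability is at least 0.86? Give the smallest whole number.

2

k ≥ ρ*(1−ρ₁)/(ρ₁(1−ρ*)) = 0.86·0.18 / (0.82·0.14) = 1.348.
Smallest integer k = 2.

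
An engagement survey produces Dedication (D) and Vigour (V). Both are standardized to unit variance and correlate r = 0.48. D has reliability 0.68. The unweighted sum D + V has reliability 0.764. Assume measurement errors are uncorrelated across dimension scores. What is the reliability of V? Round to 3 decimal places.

0.621

Var(D+V) = 2 + 2·0.48 = 2.960.
True-score variance = ρ_D + ρ_V + 2·0.48, so 0.764 = (0.68 + ρ_V + 0.96) / 2.960.
ρ_V = 0.764·2.960 − 0.68 − 0.96 = 0.621.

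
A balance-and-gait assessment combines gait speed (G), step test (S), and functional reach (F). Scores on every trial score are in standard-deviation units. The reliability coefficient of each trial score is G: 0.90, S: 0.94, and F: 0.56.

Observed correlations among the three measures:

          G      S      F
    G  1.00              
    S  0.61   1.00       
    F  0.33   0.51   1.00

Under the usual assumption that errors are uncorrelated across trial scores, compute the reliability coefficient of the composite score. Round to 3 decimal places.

0.898

Var(G+S+F) = 3 + 2·[0.61 + 0.33 + 0.51] = 3 + 2.9 = 5.9.
Because errors are independent across components, Cov(Tᵢ,Tⱼ) = Cov(Xᵢ,Xⱼ); the off-diagonal part of the true-score variance is the same as above.
True-score variance = [0.90 + 0.94 + 0.56] + 2.9 = 2.4 + 2.9 = 5.3.
Reliability = 5.3 / 5.9 = 0.898.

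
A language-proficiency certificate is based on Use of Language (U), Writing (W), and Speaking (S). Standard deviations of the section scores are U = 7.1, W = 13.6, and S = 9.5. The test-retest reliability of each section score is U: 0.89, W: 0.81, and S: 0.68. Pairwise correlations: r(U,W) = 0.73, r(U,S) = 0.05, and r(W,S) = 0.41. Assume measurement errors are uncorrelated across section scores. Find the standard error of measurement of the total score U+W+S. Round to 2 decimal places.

8.34

Var(total) = 325.62 + 253.667 = 579.287.
True-score variance = 256.053 + 253.667 = 509.719, so reliability = 0.8799.
Error variance = 579.287 − 509.719 = 69.5675; SEM = √69.5675 = 8.34.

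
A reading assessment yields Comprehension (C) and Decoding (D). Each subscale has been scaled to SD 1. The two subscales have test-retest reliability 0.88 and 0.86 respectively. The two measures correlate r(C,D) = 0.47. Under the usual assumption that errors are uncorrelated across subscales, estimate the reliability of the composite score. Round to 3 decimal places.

0.912

Var(C+D) = 2 + 2·[0.47] = 2 + 0.94 = 2.94.
Under uncorrelated errors the observed covariances equal the true-score covariances, so only the own-variance terms attenuate.
True-score variance = [0.88 + 0.86] + 0.94 = 1.74 + 0.94 = 2.68.
Reliability = 2.68 / 2.94 = 0.912.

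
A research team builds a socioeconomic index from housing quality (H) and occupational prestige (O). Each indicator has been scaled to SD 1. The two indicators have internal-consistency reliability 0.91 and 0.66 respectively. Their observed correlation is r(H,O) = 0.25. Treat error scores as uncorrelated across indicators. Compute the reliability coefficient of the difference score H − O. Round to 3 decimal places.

0.713

Var(H−O) = 1 + 1 − 2·0.25 = 2 − 0.5 = 1.5.
Because errors are independent across components, Cov(Tᵢ,Tⱼ) = Cov(Xᵢ,Xⱼ); the off-diagonal part of the true-score variance is the same as above.
True-score variance = [0.91 + 0.66] − 0.5 = 1.57 − 0.5 = 1.07.
Reliability = 1.07 / 1.5 = 0.713.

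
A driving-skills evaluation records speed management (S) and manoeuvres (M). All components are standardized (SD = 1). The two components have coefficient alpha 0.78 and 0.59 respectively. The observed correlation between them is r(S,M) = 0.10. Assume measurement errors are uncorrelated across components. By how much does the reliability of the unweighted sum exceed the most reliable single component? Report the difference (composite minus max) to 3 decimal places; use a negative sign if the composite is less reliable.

-0.066

Var(sum) = 2 + 0.2 = 2.2; true-score variance = 1.37 + 0.2 = 1.57; composite reliability = 0.7136.
Max component reliability = 0.7800.
Difference = 0.7136 − 0.7800 = -0.066.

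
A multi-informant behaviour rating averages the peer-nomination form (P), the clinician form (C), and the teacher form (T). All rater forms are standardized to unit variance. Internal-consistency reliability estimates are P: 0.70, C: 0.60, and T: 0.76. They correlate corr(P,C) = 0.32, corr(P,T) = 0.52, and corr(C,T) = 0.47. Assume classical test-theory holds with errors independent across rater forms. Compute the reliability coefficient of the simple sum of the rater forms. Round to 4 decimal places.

Var(P+C+T) = 3 + 2·[0.32 + 0.52 + 0.47] = 3 + 2.62 = 5.62.
With uncorrelated errors the cross-covariances are all true-score covariance, so they carry over unchanged; only the diagonal terms shrink to ρᵢσᵢ².
True-score variance = [0.70 + 0.60 + 0.76] + 2.62 = 2.06 + 2.62 = 4.68.
Reliability = 4.68 / 5.62 = 0.8327.

0.8327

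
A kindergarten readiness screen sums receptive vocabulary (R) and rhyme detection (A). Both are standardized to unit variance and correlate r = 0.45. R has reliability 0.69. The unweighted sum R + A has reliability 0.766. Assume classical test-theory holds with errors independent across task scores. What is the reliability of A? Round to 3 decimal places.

Var(R+A) = 2 + 2·0.45 = 2.900.
True-score variance = ρ_R + ρ_A + 2·0.45, so 0.766 = (0.69 + ρ_A + 0.90) / 2.900.
ρ_A = 0.766·2.900 − 0.69 − 0.90 = 0.631.

0.631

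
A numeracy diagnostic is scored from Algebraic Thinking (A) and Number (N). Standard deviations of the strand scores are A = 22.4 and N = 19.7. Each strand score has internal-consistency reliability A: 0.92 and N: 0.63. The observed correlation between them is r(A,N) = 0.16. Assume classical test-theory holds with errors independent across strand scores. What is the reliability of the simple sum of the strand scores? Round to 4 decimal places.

Var(A+N) = 22.4² + 19.7² + 2·[22.4·19.7·0.16] = 889.85 + 141.21 = 1031.06.
Under uncorrelated errors the observed covariances equal the true-score covariances, so only the own-variance terms attenuate.
True-score variance = [22.4²·0.92 + 19.7²·0.63] + 141.21 = 706.116 + 141.21 = 847.326.
Reliability = 847.326 / 1031.06 = 0.8218.

0.8218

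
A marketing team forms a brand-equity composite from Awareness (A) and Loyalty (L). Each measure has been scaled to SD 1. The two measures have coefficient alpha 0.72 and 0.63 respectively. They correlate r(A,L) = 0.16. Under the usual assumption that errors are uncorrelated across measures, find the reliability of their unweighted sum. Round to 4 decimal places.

Var(A+L) = 2 + 2·[0.16] = 2 + 0.32 = 2.32.
Under uncorrelated errors the observed covariances equal the true-score covariances, so only the own-variance terms attenuate.
True-score variance = [0.72 + 0.63] + 0.32 = 1.35 + 0.32 = 1.67.
Reliability = 1.67 / 2.32 = 0.7198.

0.7198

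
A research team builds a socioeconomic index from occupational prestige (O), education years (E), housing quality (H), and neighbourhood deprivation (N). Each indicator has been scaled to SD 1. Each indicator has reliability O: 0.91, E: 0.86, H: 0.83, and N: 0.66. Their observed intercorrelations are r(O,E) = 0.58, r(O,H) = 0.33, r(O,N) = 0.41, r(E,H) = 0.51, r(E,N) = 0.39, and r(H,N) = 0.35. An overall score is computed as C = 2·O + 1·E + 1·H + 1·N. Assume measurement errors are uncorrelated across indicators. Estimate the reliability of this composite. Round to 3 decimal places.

0.932

Var(C) = 2² + 1 + 1 + 1 + 2·[2·0.58 + 2·0.33 + 2·0.41 + 0.51 + 0.39 + 0.35] = 7 + 7.78 = 14.78.
With uncorrelated errors the cross-covariances are all true-score covariance, so they carry over unchanged; only the diagonal terms shrink to ρᵢσᵢ².
True-score variance = [2²·0.91 + 0.86 + 0.83 + 0.66] + 7.78 = 5.99 + 7.78 = 13.77.
Reliability = 13.77 / 14.78 = 0.932.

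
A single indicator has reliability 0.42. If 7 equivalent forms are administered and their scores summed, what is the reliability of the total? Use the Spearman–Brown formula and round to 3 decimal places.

ρ_k = kρ / (1 + (k−1)ρ) = 7·0.42 / (1 + 6·0.42) = 2.940 / 3.520 = 0.835.

0.835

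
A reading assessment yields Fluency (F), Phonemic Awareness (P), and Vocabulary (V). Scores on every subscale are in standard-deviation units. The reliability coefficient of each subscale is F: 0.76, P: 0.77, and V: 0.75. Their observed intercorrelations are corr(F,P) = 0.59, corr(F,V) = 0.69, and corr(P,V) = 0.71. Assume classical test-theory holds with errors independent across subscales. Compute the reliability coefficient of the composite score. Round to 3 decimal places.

0.897

Var(F+P+V) = 3 + 2·[0.59 + 0.69 + 0.71] = 3 + 3.98 = 6.98.
Because errors are independent across components, Cov(Tᵢ,Tⱼ) = Cov(Xᵢ,Xⱼ); the off-diagonal part of the true-score variance is the same as above.
True-score variance = [0.76 + 0.77 + 0.75] + 3.98 = 2.28 + 3.98 = 6.26.
Reliability = 6.26 / 6.98 = 0.897.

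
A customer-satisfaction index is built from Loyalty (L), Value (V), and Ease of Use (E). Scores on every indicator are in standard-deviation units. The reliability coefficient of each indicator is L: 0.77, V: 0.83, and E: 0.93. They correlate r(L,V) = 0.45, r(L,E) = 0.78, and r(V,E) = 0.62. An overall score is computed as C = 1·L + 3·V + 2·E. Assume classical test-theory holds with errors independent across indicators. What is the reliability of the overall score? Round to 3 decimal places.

0.925

Var(C) = 1 + 3² + 2² + 2·[3·0.45 + 2·0.78 + 6·0.62] = 14 + 13.26 = 27.26.
Under uncorrelated errors the observed covariances equal the true-score covariances, so only the own-variance terms attenuate.
True-score variance = [0.77 + 3²·0.83 + 2²·0.93] + 13.26 = 11.96 + 13.26 = 25.22.
Reliability = 25.22 / 27.26 = 0.925.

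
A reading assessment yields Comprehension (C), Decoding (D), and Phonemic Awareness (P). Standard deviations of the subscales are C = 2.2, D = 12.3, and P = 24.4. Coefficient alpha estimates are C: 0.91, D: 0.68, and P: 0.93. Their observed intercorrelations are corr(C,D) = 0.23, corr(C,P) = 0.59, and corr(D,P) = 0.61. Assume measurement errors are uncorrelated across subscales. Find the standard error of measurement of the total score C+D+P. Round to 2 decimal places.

Var(total) = 751.49 + 441.936 = 1193.43.
True-score variance = 660.966 + 441.936 = 1102.9, so reliability = 0.9241.
Error variance = 1193.43 − 1102.9 = 90.5236; SEM = √90.5236 = 9.51.

9.51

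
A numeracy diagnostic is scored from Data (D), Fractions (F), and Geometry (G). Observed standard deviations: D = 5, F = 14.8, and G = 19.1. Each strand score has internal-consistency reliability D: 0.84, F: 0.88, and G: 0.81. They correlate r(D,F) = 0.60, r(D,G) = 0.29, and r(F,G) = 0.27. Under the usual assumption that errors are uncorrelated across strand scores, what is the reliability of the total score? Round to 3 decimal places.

0.890

Var(D+F+G) = 5² + 14.8² + 19.1² + 2·[5·14.8·0.60 + 5·19.1·0.29 + 14.8·19.1·0.27] = 608.85 + 296.837 = 905.687.
Because errors are independent across components, Cov(Tᵢ,Tⱼ) = Cov(Xᵢ,Xⱼ); the off-diagonal part of the true-score variance is the same as above.
True-score variance = [5²·0.84 + 14.8²·0.88 + 19.1²·0.81] + 296.837 = 509.251 + 296.837 = 806.089.
Reliability = 806.089 / 905.687 = 0.890.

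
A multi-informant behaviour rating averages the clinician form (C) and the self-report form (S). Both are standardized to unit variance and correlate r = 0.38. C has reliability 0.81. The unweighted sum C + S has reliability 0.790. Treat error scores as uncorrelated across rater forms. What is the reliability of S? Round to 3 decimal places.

0.610

Var(C+S) = 2 + 2·0.38 = 2.760.
True-score variance = ρ_C + ρ_S + 2·0.38, so 0.790 = (0.81 + ρ_S + 0.76) / 2.760.
ρ_S = 0.790·2.760 − 0.81 − 0.76 = 0.610.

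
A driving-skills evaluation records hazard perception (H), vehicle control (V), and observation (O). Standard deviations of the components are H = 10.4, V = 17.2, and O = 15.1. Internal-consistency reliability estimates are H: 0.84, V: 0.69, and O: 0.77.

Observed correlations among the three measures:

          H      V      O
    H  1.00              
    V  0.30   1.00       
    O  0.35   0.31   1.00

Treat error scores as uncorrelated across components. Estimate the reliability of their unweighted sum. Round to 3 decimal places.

Var(H+V+O) = 10.4² + 17.2² + 15.1² + 2·[10.4·17.2·0.30 + 10.4·15.1·0.35 + 17.2·15.1·0.31] = 632.01 + 378.282 = 1010.29.
With uncorrelated errors the cross-covariances are all true-score covariance, so they carry over unchanged; only the diagonal terms shrink to ρᵢσᵢ².
True-score variance = [10.4²·0.84 + 17.2²·0.69 + 15.1²·0.77] + 378.282 = 470.552 + 378.282 = 848.834.
Reliability = 848.834 / 1010.29 = 0.840.

0.840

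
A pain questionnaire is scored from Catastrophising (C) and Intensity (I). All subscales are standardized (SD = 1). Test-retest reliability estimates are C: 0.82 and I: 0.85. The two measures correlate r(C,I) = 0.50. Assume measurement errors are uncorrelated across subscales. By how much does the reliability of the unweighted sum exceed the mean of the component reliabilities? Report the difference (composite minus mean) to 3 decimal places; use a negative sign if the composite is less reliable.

Var(sum) = 2 + 1 = 3; true-score variance = 1.67 + 1 = 2.67; composite reliability = 0.8900.
Mean component reliability = 0.8350.
Difference = 0.8900 − 0.8350 = 0.055.

0.055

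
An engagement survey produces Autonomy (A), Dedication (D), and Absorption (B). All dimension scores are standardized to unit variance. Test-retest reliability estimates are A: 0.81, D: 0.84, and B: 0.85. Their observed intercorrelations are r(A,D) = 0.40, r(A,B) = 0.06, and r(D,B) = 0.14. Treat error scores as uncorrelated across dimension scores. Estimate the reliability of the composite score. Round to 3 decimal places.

Var(A+D+B) = 3 + 2·[0.40 + 0.06 + 0.14] = 3 + 1.2 = 4.2.
With uncorrelated errors the cross-covariances are all true-score covariance, so they carry over unchanged; only the diagonal terms shrink to ρᵢσᵢ².
True-score variance = [0.81 + 0.84 + 0.85] + 1.2 = 2.5 + 1.2 = 3.7.
Reliability = 3.7 / 4.2 = 0.881.

0.881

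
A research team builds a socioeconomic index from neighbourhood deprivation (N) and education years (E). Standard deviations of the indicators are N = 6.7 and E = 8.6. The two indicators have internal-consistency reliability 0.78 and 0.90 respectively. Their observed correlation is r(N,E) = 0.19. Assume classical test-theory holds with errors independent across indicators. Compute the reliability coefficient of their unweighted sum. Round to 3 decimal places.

Var(N+E) = 6.7² + 8.6² + 2·[6.7·8.6·0.19] = 118.85 + 21.8956 = 140.746.
Under uncorrelated errors the observed covariances equal the true-score covariances, so only the own-variance terms attenuate.
True-score variance = [6.7²·0.78 + 8.6²·0.90] + 21.8956 = 101.578 + 21.8956 = 123.474.
Reliability = 123.474 / 140.746 = 0.877.

0.877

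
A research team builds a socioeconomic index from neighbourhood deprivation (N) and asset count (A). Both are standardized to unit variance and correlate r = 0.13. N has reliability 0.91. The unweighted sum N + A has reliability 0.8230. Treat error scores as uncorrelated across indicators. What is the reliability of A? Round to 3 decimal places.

Var(N+A) = 2 + 2·0.13 = 2.260.
True-score variance = ρ_N + ρ_A + 2·0.13, so 0.8230 = (0.91 + ρ_A + 0.26) / 2.260.
ρ_A = 0.8230·2.260 − 0.91 − 0.26 = 0.690.

0.690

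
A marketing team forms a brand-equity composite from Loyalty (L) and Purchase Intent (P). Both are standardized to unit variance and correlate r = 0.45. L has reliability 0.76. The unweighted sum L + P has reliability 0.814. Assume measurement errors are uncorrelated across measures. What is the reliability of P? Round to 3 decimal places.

Var(L+P) = 2 + 2·0.45 = 2.900.
True-score variance = ρ_L + ρ_P + 2·0.45, so 0.814 = (0.76 + ρ_P + 0.90) / 2.900.
ρ_P = 0.814·2.900 − 0.76 − 0.90 = 0.701.

0.701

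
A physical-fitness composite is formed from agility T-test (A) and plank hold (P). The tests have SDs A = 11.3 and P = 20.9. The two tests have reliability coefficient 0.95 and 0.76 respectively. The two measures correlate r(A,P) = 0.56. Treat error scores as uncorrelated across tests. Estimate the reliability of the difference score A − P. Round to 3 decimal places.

Var(A−P) = 11.3² + 20.9² − 2·11.3·20.9·0.56 = 564.5 − 264.51 = 299.99.
Because errors are independent across components, Cov(Tᵢ,Tⱼ) = Cov(Xᵢ,Xⱼ); the off-diagonal part of the true-score variance is the same as above.
True-score variance = [11.3²·0.95 + 20.9²·0.76] − 264.51 = 453.281 − 264.51 = 188.771.
Reliability = 188.771 / 299.99 = 0.629.

0.629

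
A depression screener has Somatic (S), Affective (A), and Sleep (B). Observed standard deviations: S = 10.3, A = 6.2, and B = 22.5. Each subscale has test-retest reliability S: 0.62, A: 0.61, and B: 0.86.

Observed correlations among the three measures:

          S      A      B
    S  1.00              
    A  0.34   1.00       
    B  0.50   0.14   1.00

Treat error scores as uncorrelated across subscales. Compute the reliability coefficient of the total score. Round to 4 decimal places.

Var(S+A+B) = 10.3² + 6.2² + 22.5² + 2·[10.3·6.2·0.34 + 10.3·22.5·0.50 + 6.2·22.5·0.14] = 650.78 + 314.235 = 965.015.
Under uncorrelated errors the observed covariances equal the true-score covariances, so only the own-variance terms attenuate.
True-score variance = [10.3²·0.62 + 6.2²·0.61 + 22.5²·0.86] + 314.235 = 524.599 + 314.235 = 838.834.
Reliability = 838.834 / 965.015 = 0.8692.

0.8692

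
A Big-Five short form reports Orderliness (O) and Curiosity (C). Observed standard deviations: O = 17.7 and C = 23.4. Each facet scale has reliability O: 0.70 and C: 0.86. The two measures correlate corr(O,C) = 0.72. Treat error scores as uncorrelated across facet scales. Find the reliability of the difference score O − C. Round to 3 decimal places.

0.355

Var(O−C) = 17.7² + 23.4² − 2·17.7·23.4·0.72 = 860.85 − 596.419 = 264.431.
With uncorrelated errors the cross-covariances are all true-score covariance, so they carry over unchanged; only the diagonal terms shrink to ρᵢσᵢ².
True-score variance = [17.7²·0.70 + 23.4²·0.86] − 596.419 = 690.205 − 596.419 = 93.7854.
Reliability = 93.7854 / 264.431 = 0.355.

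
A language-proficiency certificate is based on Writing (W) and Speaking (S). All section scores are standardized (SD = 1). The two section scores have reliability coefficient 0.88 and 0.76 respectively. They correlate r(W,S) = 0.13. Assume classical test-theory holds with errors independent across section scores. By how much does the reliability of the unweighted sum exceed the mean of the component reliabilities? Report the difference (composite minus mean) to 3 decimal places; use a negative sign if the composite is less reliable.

Var(sum) = 2 + 0.26 = 2.26; true-score variance = 1.64 + 0.26 = 1.9; composite reliability = 0.8407.
Mean component reliability = 0.8200.
Difference = 0.8407 − 0.8200 = 0.021.

0.021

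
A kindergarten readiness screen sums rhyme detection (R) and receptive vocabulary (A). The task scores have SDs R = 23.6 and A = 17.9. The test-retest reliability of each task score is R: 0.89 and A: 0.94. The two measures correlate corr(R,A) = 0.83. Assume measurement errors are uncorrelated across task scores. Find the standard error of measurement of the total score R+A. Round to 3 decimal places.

Var(total) = 877.37 + 701.25 = 1578.62.
True-score variance = 796.88 + 701.25 = 1498.13, so reliability = 0.9490.
Error variance = 1578.62 − 1498.13 = 80.4902; SEM = √80.4902 = 8.972.

8.972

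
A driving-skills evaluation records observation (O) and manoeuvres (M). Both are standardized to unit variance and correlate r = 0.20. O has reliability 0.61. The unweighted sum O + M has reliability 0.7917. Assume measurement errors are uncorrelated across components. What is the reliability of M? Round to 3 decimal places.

0.890

Var(O+M) = 2 + 2·0.20 = 2.400.
True-score variance = ρ_O + ρ_M + 2·0.20, so 0.7917 = (0.61 + ρ_M + 0.40) / 2.400.
ρ_M = 0.7917·2.400 − 0.61 − 0.40 = 0.890.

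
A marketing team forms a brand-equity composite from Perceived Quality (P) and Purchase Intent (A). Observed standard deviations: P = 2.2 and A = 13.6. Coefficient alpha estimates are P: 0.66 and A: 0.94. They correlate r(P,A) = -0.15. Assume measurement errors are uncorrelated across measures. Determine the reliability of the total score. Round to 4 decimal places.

Var(P+A) = 2.2² + 13.6² + 2·[2.2·13.6·(-0.15)] = 189.8 − 8.976 = 180.824.
Because errors are independent across components, Cov(Tᵢ,Tⱼ) = Cov(Xᵢ,Xⱼ); the off-diagonal part of the true-score variance is the same as above.
True-score variance = [2.2²·0.66 + 13.6²·0.94] − 8.976 = 177.057 − 8.976 = 168.081.
Reliability = 168.081 / 180.824 = 0.9295.

0.9295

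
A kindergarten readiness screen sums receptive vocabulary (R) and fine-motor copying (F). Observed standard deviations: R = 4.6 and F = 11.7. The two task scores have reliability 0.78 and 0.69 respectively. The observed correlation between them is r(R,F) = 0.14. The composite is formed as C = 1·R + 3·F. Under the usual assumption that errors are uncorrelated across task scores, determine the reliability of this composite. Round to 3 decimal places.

0.702

Var(C) = 4.6² + 3²·11.7² + 2·[3·4.6·11.7·0.14] = 1253.17 + 45.2088 = 1298.38.
With uncorrelated errors the cross-covariances are all true-score covariance, so they carry over unchanged; only the diagonal terms shrink to ρᵢσᵢ².
True-score variance = [4.6²·0.78 + 3²·11.7²·0.69] + 45.2088 = 866.592 + 45.2088 = 911.8.
Reliability = 911.8 / 1298.38 = 0.702.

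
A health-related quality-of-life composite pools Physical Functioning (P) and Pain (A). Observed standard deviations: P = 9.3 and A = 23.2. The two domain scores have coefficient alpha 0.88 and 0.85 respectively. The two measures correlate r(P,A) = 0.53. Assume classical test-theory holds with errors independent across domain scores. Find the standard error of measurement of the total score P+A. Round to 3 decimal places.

9.545

Var(total) = 624.73 + 228.706 = 853.436.
True-score variance = 533.615 + 228.706 = 762.321, so reliability = 0.8932.
Error variance = 853.436 − 762.321 = 91.1148; SEM = √91.1148 = 9.545.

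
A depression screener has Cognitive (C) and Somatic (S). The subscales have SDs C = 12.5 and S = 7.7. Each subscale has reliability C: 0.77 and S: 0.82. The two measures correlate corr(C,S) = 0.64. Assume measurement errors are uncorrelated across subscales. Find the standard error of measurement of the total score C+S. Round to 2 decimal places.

6.83

Var(total) = 215.54 + 123.2 = 338.74.
True-score variance = 168.93 + 123.2 = 292.13, so reliability = 0.8624.
Error variance = 338.74 − 292.13 = 46.6097; SEM = √46.6097 = 6.83.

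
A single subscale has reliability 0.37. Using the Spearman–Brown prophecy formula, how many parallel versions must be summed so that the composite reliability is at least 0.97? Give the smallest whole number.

56

k ≥ ρ*(1−ρ₁)/(ρ₁(1−ρ*)) = 0.97·0.63 / (0.37·0.03) = 55.054.
Smallest integer k = 56.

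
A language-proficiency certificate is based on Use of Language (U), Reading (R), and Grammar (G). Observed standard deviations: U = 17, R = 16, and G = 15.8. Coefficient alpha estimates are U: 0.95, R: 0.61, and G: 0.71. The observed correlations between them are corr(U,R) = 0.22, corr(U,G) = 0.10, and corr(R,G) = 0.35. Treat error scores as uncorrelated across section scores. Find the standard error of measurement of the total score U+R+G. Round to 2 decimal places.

Var(total) = 794.64 + 350.36 = 1145.
True-score variance = 607.954 + 350.36 = 958.314, so reliability = 0.8370.
Error variance = 1145 − 958.314 = 186.686; SEM = √186.686 = 13.66.

13.66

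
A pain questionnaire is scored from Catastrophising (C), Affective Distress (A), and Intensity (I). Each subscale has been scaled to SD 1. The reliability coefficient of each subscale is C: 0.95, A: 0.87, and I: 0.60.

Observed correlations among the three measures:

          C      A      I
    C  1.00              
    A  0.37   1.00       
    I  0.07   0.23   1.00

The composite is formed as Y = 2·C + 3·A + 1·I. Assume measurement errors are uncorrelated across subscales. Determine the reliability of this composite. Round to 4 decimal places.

0.9119

Var(Y) = 2² + 3² + 1 + 2·[6·0.37 + 2·0.07 + 3·0.23] = 14 + 6.1 = 20.1.
Under uncorrelated errors the observed covariances equal the true-score covariances, so only the own-variance terms attenuate.
True-score variance = [2²·0.95 + 3²·0.87 + 0.60] + 6.1 = 12.23 + 6.1 = 18.33.
Reliability = 18.33 / 20.1 = 0.9119.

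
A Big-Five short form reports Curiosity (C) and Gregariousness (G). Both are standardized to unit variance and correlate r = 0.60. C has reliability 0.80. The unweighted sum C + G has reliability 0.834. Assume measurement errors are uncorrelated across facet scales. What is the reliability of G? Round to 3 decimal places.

Var(C+G) = 2 + 2·0.60 = 3.200.
True-score variance = ρ_C + ρ_G + 2·0.60, so 0.834 = (0.80 + ρ_G + 1.20) / 3.200.
ρ_G = 0.834·3.200 − 0.80 − 1.20 = 0.669.

0.669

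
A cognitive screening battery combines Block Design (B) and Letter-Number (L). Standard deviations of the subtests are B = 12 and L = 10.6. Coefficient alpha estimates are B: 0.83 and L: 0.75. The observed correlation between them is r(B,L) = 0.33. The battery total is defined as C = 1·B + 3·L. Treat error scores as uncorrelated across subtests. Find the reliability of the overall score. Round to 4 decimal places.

Var(C) = 12² + 3²·10.6² + 2·[3·12·10.6·0.33] = 1155.24 + 251.856 = 1407.1.
Under uncorrelated errors the observed covariances equal the true-score covariances, so only the own-variance terms attenuate.
True-score variance = [12²·0.83 + 3²·10.6²·0.75] + 251.856 = 877.95 + 251.856 = 1129.81.
Reliability = 1129.81 / 1407.1 = 0.8029.

0.8029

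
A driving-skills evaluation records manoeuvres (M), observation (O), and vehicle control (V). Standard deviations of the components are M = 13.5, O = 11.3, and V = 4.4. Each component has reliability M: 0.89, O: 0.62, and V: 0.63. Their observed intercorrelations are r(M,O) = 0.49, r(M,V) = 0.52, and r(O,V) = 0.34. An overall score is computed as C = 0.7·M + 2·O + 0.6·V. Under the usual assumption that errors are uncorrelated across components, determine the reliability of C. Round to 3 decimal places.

Var(C) = 0.7²·13.5² + 2²·11.3² + 0.6²·4.4² + 2·[1.4·13.5·11.3·0.49 + 0.42·13.5·4.4·0.52 + 1.2·11.3·4.4·0.34] = 607.032 + 275.816 = 882.848.
Because errors are independent across components, Cov(Tᵢ,Tⱼ) = Cov(Xᵢ,Xⱼ); the off-diagonal part of the true-score variance is the same as above.
True-score variance = [0.7²·13.5²·0.89 + 2²·11.3²·0.62 + 0.6²·4.4²·0.63] + 275.816 = 400.541 + 275.816 = 676.357.
Reliability = 676.357 / 882.848 = 0.766.

0.766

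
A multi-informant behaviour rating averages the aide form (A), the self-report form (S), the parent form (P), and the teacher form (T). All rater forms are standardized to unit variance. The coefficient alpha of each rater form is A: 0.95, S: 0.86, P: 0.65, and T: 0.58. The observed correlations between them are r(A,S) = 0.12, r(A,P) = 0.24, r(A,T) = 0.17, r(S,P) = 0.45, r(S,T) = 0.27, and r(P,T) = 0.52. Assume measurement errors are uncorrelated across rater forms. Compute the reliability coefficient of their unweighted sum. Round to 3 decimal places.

0.873

Var(A+S+P+T) = 4 + 2·[0.12 + 0.24 + 0.17 + 0.45 + 0.27 + 0.52] = 4 + 3.54 = 7.54.
Under uncorrelated errors the observed covariances equal the true-score covariances, so only the own-variance terms attenuate.
True-score variance = [0.95 + 0.86 + 0.65 + 0.58] + 3.54 = 3.04 + 3.54 = 6.58.
Reliability = 6.58 / 7.54 = 0.873.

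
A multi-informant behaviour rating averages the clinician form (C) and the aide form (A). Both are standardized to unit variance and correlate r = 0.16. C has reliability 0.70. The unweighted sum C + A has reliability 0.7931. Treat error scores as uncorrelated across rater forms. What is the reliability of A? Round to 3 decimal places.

Var(C+A) = 2 + 2·0.16 = 2.320.
True-score variance = ρ_C + ρ_A + 2·0.16, so 0.7931 = (0.70 + ρ_A + 0.32) / 2.320.
ρ_A = 0.7931·2.320 − 0.70 − 0.32 = 0.820.

0.820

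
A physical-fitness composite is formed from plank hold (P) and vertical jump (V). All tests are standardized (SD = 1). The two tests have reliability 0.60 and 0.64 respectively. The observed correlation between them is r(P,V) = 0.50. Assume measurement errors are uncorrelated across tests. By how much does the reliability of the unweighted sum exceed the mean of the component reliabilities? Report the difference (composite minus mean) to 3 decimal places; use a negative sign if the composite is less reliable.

0.127

Var(sum) = 2 + 1 = 3; true-score variance = 1.24 + 1 = 2.24; composite reliability = 0.7467.
Mean component reliability = 0.6200.
Difference = 0.7467 − 0.6200 = 0.127.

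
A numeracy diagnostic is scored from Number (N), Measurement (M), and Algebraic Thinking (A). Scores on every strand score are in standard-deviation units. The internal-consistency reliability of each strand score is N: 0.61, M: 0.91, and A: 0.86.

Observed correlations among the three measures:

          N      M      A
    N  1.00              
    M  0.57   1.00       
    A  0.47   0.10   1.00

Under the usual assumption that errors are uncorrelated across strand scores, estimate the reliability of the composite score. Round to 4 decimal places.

0.8826

Var(N+M+A) = 3 + 2·[0.57 + 0.47 + 0.10] = 3 + 2.28 = 5.28.
With uncorrelated errors the cross-covariances are all true-score covariance, so they carry over unchanged; only the diagonal terms shrink to ρᵢσᵢ².
True-score variance = [0.61 + 0.91 + 0.86] + 2.28 = 2.38 + 2.28 = 4.66.
Reliability = 4.66 / 5.28 = 0.8826.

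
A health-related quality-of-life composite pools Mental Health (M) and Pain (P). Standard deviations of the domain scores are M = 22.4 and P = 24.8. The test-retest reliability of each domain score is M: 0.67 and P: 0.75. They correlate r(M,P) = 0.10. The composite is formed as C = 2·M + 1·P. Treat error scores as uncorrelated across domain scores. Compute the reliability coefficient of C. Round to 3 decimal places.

Var(C) = 2²·22.4² + 24.8² + 2·[2·22.4·24.8·0.10] = 2622.08 + 222.208 = 2844.29.
Under uncorrelated errors the observed covariances equal the true-score covariances, so only the own-variance terms attenuate.
True-score variance = [2²·22.4²·0.67 + 24.8²·0.75] + 222.208 = 1806 + 222.208 = 2028.2.
Reliability = 2028.2 / 2844.29 = 0.713.

0.713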